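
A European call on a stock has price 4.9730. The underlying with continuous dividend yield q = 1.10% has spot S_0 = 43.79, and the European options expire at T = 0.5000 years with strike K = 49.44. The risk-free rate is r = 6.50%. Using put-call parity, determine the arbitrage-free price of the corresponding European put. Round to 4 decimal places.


Answer: Put price = 9.2822

Derivation:
Put-call parity: C - P = S_0 * exp(-qT) - K * exp(-rT).
S_0 * exp(-qT) = 43.7900 * 0.99451510 = 43.54981611
K * exp(-rT) = 49.4400 * 0.96802245 = 47.85902992
P = C - S*exp(-qT) + K*exp(-rT)
P = 4.9730 - 43.54981611 + 47.85902992 = 9.2822


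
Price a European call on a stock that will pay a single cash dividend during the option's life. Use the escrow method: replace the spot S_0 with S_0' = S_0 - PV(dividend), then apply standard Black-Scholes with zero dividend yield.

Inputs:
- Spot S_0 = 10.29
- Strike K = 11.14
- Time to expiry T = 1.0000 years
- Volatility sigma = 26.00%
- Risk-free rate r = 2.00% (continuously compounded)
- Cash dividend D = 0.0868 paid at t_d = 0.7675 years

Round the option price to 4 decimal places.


PV(D) = D * exp(-r * t_d) = 0.0868 * 0.98476721 = 0.08547779
S_0' = S_0 - PV(D) = 10.2900 - 0.08547779 = 10.20452221
d1 = (ln(S_0'/K) + (r + sigma^2/2)*T) / (sigma*sqrt(T)) = -0.13042792
d2 = d1 - sigma*sqrt(T) = -0.39042792
exp(-rT) = 0.98019867
N(d1) = 0.44811394; N(d2) = 0.34811007
C = S_0' * N(d1) - K * exp(-rT) * N(d2) = 10.20452221 * 0.44811394 - 11.1400 * 0.98019867 * 0.34811007 = 0.7716

Answer: Price = 0.7716


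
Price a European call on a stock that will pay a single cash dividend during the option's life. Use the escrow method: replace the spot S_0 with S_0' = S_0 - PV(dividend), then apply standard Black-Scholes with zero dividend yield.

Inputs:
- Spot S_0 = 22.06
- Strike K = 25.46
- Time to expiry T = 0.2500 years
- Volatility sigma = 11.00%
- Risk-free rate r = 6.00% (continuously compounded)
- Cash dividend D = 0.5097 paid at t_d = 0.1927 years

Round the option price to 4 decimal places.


Answer: Price = 0.0011

Derivation:
PV(D) = D * exp(-r * t_d) = 0.5097 * 0.98850458 = 0.50384079
S_0' = S_0 - PV(D) = 22.0600 - 0.50384079 = 21.55615921
d1 = (ln(S_0'/K) + (r + sigma^2/2)*T) / (sigma*sqrt(T)) = -2.72608195
d2 = d1 - sigma*sqrt(T) = -2.78108195
exp(-rT) = 0.98511194
N(d1) = 0.00320455; N(d2) = 0.00270890
C = S_0' * N(d1) - K * exp(-rT) * N(d2) = 21.55615921 * 0.00320455 - 25.4600 * 0.98511194 * 0.00270890 = 0.0011


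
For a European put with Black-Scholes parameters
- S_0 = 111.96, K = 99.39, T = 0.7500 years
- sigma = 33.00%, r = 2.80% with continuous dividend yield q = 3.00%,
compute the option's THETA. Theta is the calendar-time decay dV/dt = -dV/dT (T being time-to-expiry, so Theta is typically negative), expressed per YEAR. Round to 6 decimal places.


Answer: Theta = -7.012735

Derivation:
d1 = 0.5543530422; d2 = 0.2685646589
phi(d1) = 0.3421205287; exp(-qT) = 0.9777512372; exp(-rT) = 0.9792189646
Theta = -S*exp(-qT)*phi(d1)*sigma/(2*sqrt(T)) + r*K*exp(-rT)*N(-d2) - q*S*exp(-qT)*N(-d1)
N(-d1) = 0.2896686281; N(-d2) = 0.3941323557; sqrt(T) = 0.8660254038
Term 1 = -111.9600 * 0.9777512372 * 0.3421205287 * 0.3300 / (2 * 0.8660254038) = -7.1354885070
Term 2 = 0.0280 * 99.3900 * 0.9792189646 * 0.3941323557 = 1.0740453691
Term 3 = -0.0300 * 111.9600 * 0.9777512372 * 0.2896686281 = -0.9512922993
Theta = -7.1354885070 + (1.0740453691) + (-0.9512922993) = -7.012735


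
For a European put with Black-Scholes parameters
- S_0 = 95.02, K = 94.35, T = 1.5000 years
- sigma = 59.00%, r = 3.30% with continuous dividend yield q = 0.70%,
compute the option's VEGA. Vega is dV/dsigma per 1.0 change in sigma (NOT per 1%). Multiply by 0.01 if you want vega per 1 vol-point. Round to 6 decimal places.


Answer: Vega = 41.973634

Derivation:
d1 = 0.4250641399; d2 = -0.2975353342
phi(d1) = 0.3644819332; exp(-qT) = 0.9895549326; exp(-rT) = 0.9517051581
Vega = S * exp(-qT) * phi(d1) * sqrt(T) = 95.0200 * 0.9895549326 * 0.3644819332 * 1.2247448714 = 41.973634


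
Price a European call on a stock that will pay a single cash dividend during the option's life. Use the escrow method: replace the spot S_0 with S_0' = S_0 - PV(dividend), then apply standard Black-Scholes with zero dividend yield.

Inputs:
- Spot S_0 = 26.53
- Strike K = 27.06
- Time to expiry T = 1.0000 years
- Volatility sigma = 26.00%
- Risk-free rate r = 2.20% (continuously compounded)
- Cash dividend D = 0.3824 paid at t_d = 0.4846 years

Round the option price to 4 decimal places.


PV(D) = D * exp(-r * t_d) = 0.3824 * 0.98939543 = 0.37834481
S_0' = S_0 - PV(D) = 26.5300 - 0.37834481 = 26.15165519
d1 = (ln(S_0'/K) + (r + sigma^2/2)*T) / (sigma*sqrt(T)) = 0.08329178
d2 = d1 - sigma*sqrt(T) = -0.17670822
exp(-rT) = 0.97824024
N(d1) = 0.53319023; N(d2) = 0.42986879
C = S_0' * N(d1) - K * exp(-rT) * N(d2) = 26.15165519 * 0.53319023 - 27.0600 * 0.97824024 * 0.42986879 = 2.5647

Answer: Price = 2.5647


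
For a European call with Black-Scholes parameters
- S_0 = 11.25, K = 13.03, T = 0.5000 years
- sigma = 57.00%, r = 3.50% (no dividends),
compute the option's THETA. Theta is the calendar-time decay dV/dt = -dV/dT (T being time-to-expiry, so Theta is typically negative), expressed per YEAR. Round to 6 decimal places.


d1 = -0.1194917730; d2 = -0.5225426382
phi(d1) = 0.3961043172; exp(-qT) = 1.0000000000; exp(-rT) = 0.9826522357
Theta = -S*exp(-qT)*phi(d1)*sigma/(2*sqrt(T)) - r*K*exp(-rT)*N(d2) + q*S*exp(-qT)*N(d1)
N(d1) = 0.4524428788; N(d2) = 0.3006462836; sqrt(T) = 0.7071067812
Term 1 = -11.2500 * 1.0000000000 * 0.3961043172 * 0.5700 / (2 * 0.7071067812) = -1.7960646126
Term 2 = -0.0350 * 13.0300 * 0.9826522357 * 0.3006462836 = -0.1347311902
Term 3 = 0 (no dividend yield, q = 0)
Theta = -1.7960646126 + (-0.1347311902) + (0.0000000000) = -1.930796

Answer: Theta = -1.930796


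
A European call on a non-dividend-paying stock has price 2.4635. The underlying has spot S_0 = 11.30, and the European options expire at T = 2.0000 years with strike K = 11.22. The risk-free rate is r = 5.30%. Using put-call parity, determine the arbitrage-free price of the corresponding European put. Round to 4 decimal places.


Put-call parity: C - P = S_0 * exp(-qT) - K * exp(-rT).
S_0 * exp(-qT) = 11.3000 * 1.00000000 = 11.30000000
K * exp(-rT) = 11.2200 * 0.89942465 = 10.09154455
P = C - S*exp(-qT) + K*exp(-rT)
P = 2.4635 - 11.30000000 + 10.09154455 = 1.2550

Answer: Put price = 1.2550


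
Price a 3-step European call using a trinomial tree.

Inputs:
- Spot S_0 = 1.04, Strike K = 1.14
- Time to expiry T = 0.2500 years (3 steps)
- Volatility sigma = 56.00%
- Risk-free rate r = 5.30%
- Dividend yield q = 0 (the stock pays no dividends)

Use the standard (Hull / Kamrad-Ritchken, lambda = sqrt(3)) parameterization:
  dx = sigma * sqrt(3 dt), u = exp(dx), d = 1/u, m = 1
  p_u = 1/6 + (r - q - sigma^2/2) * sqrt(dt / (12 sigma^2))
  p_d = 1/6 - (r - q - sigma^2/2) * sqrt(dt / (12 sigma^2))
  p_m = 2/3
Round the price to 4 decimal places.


dt = T/N = 0.083333; dx = sigma*sqrt(3*dt) = 0.280000
u = exp(dx) = 1.323130; d = 1/u = 0.755784
p_u = 0.151220, p_m = 0.666667, p_d = 0.182113
Discount per step: exp(-r*dt) = 0.995593
Stock lattice S(k, j) with j the centered position index:
  k=0: S(0,+0) = 1.0400
  k=1: S(1,-1) = 0.7860; S(1,+0) = 1.0400; S(1,+1) = 1.3761
  k=2: S(2,-2) = 0.5941; S(2,-1) = 0.7860; S(2,+0) = 1.0400; S(2,+1) = 1.3761; S(2,+2) = 1.8207
  k=3: S(3,-3) = 0.4490; S(3,-2) = 0.5941; S(3,-1) = 0.7860; S(3,+0) = 1.0400; S(3,+1) = 1.3761; S(3,+2) = 1.8207; S(3,+3) = 2.4090
Terminal payoffs V(N, j) = max(S_T - K, 0):
  V(3,-3) = 0.000000; V(3,-2) = 0.000000; V(3,-1) = 0.000000; V(3,+0) = 0.000000; V(3,+1) = 0.236055; V(3,+2) = 0.680699; V(3,+3) = 1.269022
Backward induction: V(k, j) = exp(-r*dt) * [p_u * V(k+1, j+1) + p_m * V(k+1, j) + p_d * V(k+1, j-1)]
  V(2,-2) = exp(-r*dt) * [p_u*0.000000 + p_m*0.000000 + p_d*0.000000] = 0.000000
  V(2,-1) = exp(-r*dt) * [p_u*0.000000 + p_m*0.000000 + p_d*0.000000] = 0.000000
  V(2,+0) = exp(-r*dt) * [p_u*0.236055 + p_m*0.000000 + p_d*0.000000] = 0.035539
  V(2,+1) = exp(-r*dt) * [p_u*0.680699 + p_m*0.236055 + p_d*0.000000] = 0.259158
  V(2,+2) = exp(-r*dt) * [p_u*1.269022 + p_m*0.680699 + p_d*0.236055] = 0.685655
  V(1,-1) = exp(-r*dt) * [p_u*0.035539 + p_m*0.000000 + p_d*0.000000] = 0.005351
  V(1,+0) = exp(-r*dt) * [p_u*0.259158 + p_m*0.035539 + p_d*0.000000] = 0.062606
  V(1,+1) = exp(-r*dt) * [p_u*0.685655 + p_m*0.259158 + p_d*0.035539] = 0.281682
  V(0,+0) = exp(-r*dt) * [p_u*0.281682 + p_m*0.062606 + p_d*0.005351] = 0.084932

Answer: Price = V(0,0) = 0.0849


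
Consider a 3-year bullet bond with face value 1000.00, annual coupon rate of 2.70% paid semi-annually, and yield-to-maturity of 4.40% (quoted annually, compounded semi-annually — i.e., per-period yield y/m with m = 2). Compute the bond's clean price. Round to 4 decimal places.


Answer: Price = 952.7075

Derivation:
Coupon per period c = face * coupon_rate / m = 13.500000
Periods per year m = 2; per-period yield y/m = 0.022000
Number of cashflows N = 6
Cashflows (t years, CF_t, discount factor 1/(1+y/m)^(m*t), PV):
  t = 0.5000: CF_t = 13.500000, DF = 0.978474, PV = 13.209393
  t = 1.0000: CF_t = 13.500000, DF = 0.957411, PV = 12.925042
  t = 1.5000: CF_t = 13.500000, DF = 0.936801, PV = 12.646813
  t = 2.0000: CF_t = 13.500000, DF = 0.916635, PV = 12.374572
  t = 2.5000: CF_t = 13.500000, DF = 0.896903, PV = 12.108192
  t = 3.0000: CF_t = 1013.500000, DF = 0.877596, PV = 889.443526
Price P = sum_t PV_t = 952.707538


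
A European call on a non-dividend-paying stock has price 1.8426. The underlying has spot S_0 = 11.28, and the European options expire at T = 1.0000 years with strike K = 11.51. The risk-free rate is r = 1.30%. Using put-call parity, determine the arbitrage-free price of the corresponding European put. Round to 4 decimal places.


Answer: Put price = 1.9239

Derivation:
Put-call parity: C - P = S_0 * exp(-qT) - K * exp(-rT).
S_0 * exp(-qT) = 11.2800 * 1.00000000 = 11.28000000
K * exp(-rT) = 11.5100 * 0.98708414 = 11.36133839
P = C - S*exp(-qT) + K*exp(-rT)
P = 1.8426 - 11.28000000 + 11.36133839 = 1.9239


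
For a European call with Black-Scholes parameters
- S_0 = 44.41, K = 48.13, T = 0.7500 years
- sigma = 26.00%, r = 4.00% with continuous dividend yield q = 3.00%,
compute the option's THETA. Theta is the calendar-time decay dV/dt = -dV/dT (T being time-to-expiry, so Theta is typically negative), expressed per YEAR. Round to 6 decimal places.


d1 = -0.2113591135; d2 = -0.4365257184
phi(d1) = 0.3901301527; exp(-qT) = 0.9777512372; exp(-rT) = 0.9704455335
Theta = -S*exp(-qT)*phi(d1)*sigma/(2*sqrt(T)) - r*K*exp(-rT)*N(d2) + q*S*exp(-qT)*N(d1)
N(d1) = 0.4163035294; N(d2) = 0.3312276718; sqrt(T) = 0.8660254038
Term 1 = -44.4100 * 0.9777512372 * 0.3901301527 * 0.2600 / (2 * 0.8660254038) = -2.5429123186
Term 2 = -0.0400 * 48.1300 * 0.9704455335 * 0.3312276718 = -0.6188332359
Term 3 = 0.0300 * 44.4100 * 0.9777512372 * 0.4163035294 = 0.5423011119
Theta = -2.5429123186 + (-0.6188332359) + (0.5423011119) = -2.619444

Answer: Theta = -2.619444


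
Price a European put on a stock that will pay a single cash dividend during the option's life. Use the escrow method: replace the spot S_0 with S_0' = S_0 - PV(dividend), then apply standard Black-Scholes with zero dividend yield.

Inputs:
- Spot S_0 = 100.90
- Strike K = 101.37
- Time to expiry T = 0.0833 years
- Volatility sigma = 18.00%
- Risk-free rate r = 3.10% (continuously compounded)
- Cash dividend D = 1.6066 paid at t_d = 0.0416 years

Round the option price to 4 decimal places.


PV(D) = D * exp(-r * t_d) = 1.6066 * 0.99871123 = 1.60452946
S_0' = S_0 - PV(D) = 100.9000 - 1.60452946 = 99.29547054
d1 = (ln(S_0'/K) + (r + sigma^2/2)*T) / (sigma*sqrt(T)) = -0.32233126
d2 = d1 - sigma*sqrt(T) = -0.37428239
exp(-rT) = 0.99742103
N(-d1) = 0.62639912; N(-d2) = 0.64590288
P = K * exp(-rT) * N(-d2) - S_0' * N(-d1) = 101.3700 * 0.99742103 * 0.64590288 - 99.29547054 * 0.62639912 = 3.1077

Answer: Price = 3.1077


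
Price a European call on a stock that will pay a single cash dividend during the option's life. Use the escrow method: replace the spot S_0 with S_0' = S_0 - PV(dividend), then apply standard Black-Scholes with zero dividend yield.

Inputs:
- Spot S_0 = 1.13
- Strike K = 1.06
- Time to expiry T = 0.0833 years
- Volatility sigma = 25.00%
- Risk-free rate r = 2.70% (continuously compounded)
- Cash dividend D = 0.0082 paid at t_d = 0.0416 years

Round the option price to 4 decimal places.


PV(D) = D * exp(-r * t_d) = 0.0082 * 0.99887743 = 0.00819079
S_0' = S_0 - PV(D) = 1.1300 - 0.00819079 = 1.12180921
d1 = (ln(S_0'/K) + (r + sigma^2/2)*T) / (sigma*sqrt(T)) = 0.85270066
d2 = d1 - sigma*sqrt(T) = 0.78054631
exp(-rT) = 0.99775343
N(d1) = 0.80308734; N(d2) = 0.78246531
C = S_0' * N(d1) - K * exp(-rT) * N(d2) = 1.12180921 * 0.80308734 - 1.0600 * 0.99775343 * 0.78246531 = 0.0734

Answer: Price = 0.0734


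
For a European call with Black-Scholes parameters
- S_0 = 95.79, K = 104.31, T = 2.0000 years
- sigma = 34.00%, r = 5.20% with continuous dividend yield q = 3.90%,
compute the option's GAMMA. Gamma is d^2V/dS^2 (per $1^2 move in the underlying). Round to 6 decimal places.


Answer: Gamma = 0.007957

Derivation:
d1 = 0.1172779454; d2 = -0.3635546658
phi(d1) = 0.3962081433; exp(-qT) = 0.9249644265; exp(-rT) = 0.9012252974
Gamma = exp(-qT) * phi(d1) / (S * sigma * sqrt(T)) = 0.9249644265 * 0.3962081433 / (95.7900 * 0.3400 * 1.4142135624) = 0.007957


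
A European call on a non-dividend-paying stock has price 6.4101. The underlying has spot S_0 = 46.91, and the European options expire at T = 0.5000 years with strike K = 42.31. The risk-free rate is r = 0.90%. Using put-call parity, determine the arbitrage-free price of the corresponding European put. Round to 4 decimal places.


Put-call parity: C - P = S_0 * exp(-qT) - K * exp(-rT).
S_0 * exp(-qT) = 46.9100 * 1.00000000 = 46.91000000
K * exp(-rT) = 42.3100 * 0.99551011 = 42.12003275
P = C - S*exp(-qT) + K*exp(-rT)
P = 6.4101 - 46.91000000 + 42.12003275 = 1.6201

Answer: Put price = 1.6201


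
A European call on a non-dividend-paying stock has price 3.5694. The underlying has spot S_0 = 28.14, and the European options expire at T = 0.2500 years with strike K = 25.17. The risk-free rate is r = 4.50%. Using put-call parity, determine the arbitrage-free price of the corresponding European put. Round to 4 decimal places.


Put-call parity: C - P = S_0 * exp(-qT) - K * exp(-rT).
S_0 * exp(-qT) = 28.1400 * 1.00000000 = 28.14000000
K * exp(-rT) = 25.1700 * 0.98881304 = 24.88842433
P = C - S*exp(-qT) + K*exp(-rT)
P = 3.5694 - 28.14000000 + 24.88842433 = 0.3178

Answer: Put price = 0.3178


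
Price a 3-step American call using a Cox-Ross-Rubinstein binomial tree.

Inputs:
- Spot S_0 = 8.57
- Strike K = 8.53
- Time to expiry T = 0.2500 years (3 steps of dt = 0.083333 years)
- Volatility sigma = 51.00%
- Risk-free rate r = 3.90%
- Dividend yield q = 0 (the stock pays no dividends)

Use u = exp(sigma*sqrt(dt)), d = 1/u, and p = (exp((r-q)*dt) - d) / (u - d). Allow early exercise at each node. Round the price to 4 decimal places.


dt = T/N = 0.083333
u = exp(sigma*sqrt(dt)) = 1.158614; d = 1/u = 0.863100
p = (exp((r-q)*dt) - d) / (u - d) = 0.474276
Discount per step: exp(-r*dt) = 0.996755
Stock lattice S(k, i) with i counting down-moves:
  k=0: S(0,0) = 8.5700
  k=1: S(1,0) = 9.9293; S(1,1) = 7.3968
  k=2: S(2,0) = 11.5042; S(2,1) = 8.5700; S(2,2) = 6.3842
  k=3: S(3,0) = 13.3290; S(3,1) = 9.9293; S(3,2) = 7.3968; S(3,3) = 5.5102
Terminal payoffs V(N, i) = max(S_T - K, 0):
  V(3,0) = 4.798981; V(3,1) = 1.399321; V(3,2) = 0.000000; V(3,3) = 0.000000
Backward induction: V(k, i) = exp(-r*dt) * [p * V(k+1, i) + (1-p) * V(k+1, i+1)]; then take max(V_cont, immediate exercise) for American.
  V(2,0) = exp(-r*dt) * [p*4.798981 + (1-p)*1.399321] = 3.001926; exercise = 2.974248; V(2,0) = max -> 3.001926
  V(2,1) = exp(-r*dt) * [p*1.399321 + (1-p)*0.000000] = 0.661511; exercise = 0.040000; V(2,1) = max -> 0.661511
  V(2,2) = exp(-r*dt) * [p*0.000000 + (1-p)*0.000000] = 0.000000; exercise = 0.000000; V(2,2) = max -> 0.000000
  V(1,0) = exp(-r*dt) * [p*3.001926 + (1-p)*0.661511] = 1.765765; exercise = 1.399321; V(1,0) = max -> 1.765765
  V(1,1) = exp(-r*dt) * [p*0.661511 + (1-p)*0.000000] = 0.312721; exercise = 0.000000; V(1,1) = max -> 0.312721
  V(0,0) = exp(-r*dt) * [p*1.765765 + (1-p)*0.312721] = 0.998614; exercise = 0.040000; V(0,0) = max -> 0.998614

Answer: Price = V(0,0) = 0.9986


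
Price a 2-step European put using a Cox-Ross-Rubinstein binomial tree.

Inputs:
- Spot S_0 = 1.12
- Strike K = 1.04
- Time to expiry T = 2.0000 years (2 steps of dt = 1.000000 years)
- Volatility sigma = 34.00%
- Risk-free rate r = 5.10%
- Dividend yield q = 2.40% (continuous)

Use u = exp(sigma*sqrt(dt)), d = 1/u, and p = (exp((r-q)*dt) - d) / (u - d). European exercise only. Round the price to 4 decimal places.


Answer: Price = V(0,0) = 0.1266

Derivation:
dt = T/N = 1.000000
u = exp(sigma*sqrt(dt)) = 1.404948; d = 1/u = 0.711770
p = (exp((r-q)*dt) - d) / (u - d) = 0.455291
Discount per step: exp(-r*dt) = 0.950279
Stock lattice S(k, i) with i counting down-moves:
  k=0: S(0,0) = 1.1200
  k=1: S(1,0) = 1.5735; S(1,1) = 0.7972
  k=2: S(2,0) = 2.2107; S(2,1) = 1.1200; S(2,2) = 0.5674
Terminal payoffs V(N, i) = max(K - S_T, 0):
  V(2,0) = 0.000000; V(2,1) = 0.000000; V(2,2) = 0.472589
Backward induction: V(k, i) = exp(-r*dt) * [p * V(k+1, i) + (1-p) * V(k+1, i+1)].
  V(1,0) = exp(-r*dt) * [p*0.000000 + (1-p)*0.000000] = 0.000000
  V(1,1) = exp(-r*dt) * [p*0.000000 + (1-p)*0.472589] = 0.244624
  V(0,0) = exp(-r*dt) * [p*0.000000 + (1-p)*0.244624] = 0.126624


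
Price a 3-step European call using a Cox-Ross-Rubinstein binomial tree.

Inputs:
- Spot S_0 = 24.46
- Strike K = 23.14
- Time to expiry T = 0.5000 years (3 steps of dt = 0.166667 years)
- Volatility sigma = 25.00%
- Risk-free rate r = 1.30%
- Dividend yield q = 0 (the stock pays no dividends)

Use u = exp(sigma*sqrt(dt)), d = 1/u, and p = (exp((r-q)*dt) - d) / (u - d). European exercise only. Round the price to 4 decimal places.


dt = T/N = 0.166667
u = exp(sigma*sqrt(dt)) = 1.107452; d = 1/u = 0.902974
p = (exp((r-q)*dt) - d) / (u - d) = 0.485114
Discount per step: exp(-r*dt) = 0.997836
Stock lattice S(k, i) with i counting down-moves:
  k=0: S(0,0) = 24.4600
  k=1: S(1,0) = 27.0883; S(1,1) = 22.0867
  k=2: S(2,0) = 29.9990; S(2,1) = 24.4600; S(2,2) = 19.9437
  k=3: S(3,0) = 33.2224; S(3,1) = 27.0883; S(3,2) = 22.0867; S(3,3) = 18.0087
Terminal payoffs V(N, i) = max(S_T - K, 0):
  V(3,0) = 10.082433; V(3,1) = 3.948281; V(3,2) = 0.000000; V(3,3) = 0.000000
Backward induction: V(k, i) = exp(-r*dt) * [p * V(k+1, i) + (1-p) * V(k+1, i+1)].
  V(2,0) = exp(-r*dt) * [p*10.082433 + (1-p)*3.948281] = 6.909059
  V(2,1) = exp(-r*dt) * [p*3.948281 + (1-p)*0.000000] = 1.911222
  V(2,2) = exp(-r*dt) * [p*0.000000 + (1-p)*0.000000] = 0.000000
  V(1,0) = exp(-r*dt) * [p*6.909059 + (1-p)*1.911222] = 4.326359
  V(1,1) = exp(-r*dt) * [p*1.911222 + (1-p)*0.000000] = 0.925154
  V(0,0) = exp(-r*dt) * [p*4.326359 + (1-p)*0.925154] = 2.569553

Answer: Price = V(0,0) = 2.5696


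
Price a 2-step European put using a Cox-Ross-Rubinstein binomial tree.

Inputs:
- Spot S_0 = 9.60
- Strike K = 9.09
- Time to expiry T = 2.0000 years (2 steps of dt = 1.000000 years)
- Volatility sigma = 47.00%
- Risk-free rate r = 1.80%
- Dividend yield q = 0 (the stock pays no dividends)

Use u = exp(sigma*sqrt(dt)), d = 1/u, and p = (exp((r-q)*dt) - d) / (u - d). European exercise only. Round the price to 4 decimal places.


dt = T/N = 1.000000
u = exp(sigma*sqrt(dt)) = 1.599994; d = 1/u = 0.625002
p = (exp((r-q)*dt) - d) / (u - d) = 0.403245
Discount per step: exp(-r*dt) = 0.982161
Stock lattice S(k, i) with i counting down-moves:
  k=0: S(0,0) = 9.6000
  k=1: S(1,0) = 15.3599; S(1,1) = 6.0000
  k=2: S(2,0) = 24.5758; S(2,1) = 9.6000; S(2,2) = 3.7500
Terminal payoffs V(N, i) = max(K - S_T, 0):
  V(2,0) = 0.000000; V(2,1) = 0.000000; V(2,2) = 5.339973
Backward induction: V(k, i) = exp(-r*dt) * [p * V(k+1, i) + (1-p) * V(k+1, i+1)].
  V(1,0) = exp(-r*dt) * [p*0.000000 + (1-p)*0.000000] = 0.000000
  V(1,1) = exp(-r*dt) * [p*0.000000 + (1-p)*5.339973] = 3.129808
  V(0,0) = exp(-r*dt) * [p*0.000000 + (1-p)*3.129808] = 1.834410

Answer: Price = V(0,0) = 1.8344


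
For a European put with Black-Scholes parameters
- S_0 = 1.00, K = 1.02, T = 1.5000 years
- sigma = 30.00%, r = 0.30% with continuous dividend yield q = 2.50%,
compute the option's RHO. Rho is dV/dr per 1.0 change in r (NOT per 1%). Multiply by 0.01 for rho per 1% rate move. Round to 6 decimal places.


d1 = 0.0400011819; d2 = -0.3274222795
phi(d1) = 0.3986232354; exp(-qT) = 0.9631944177; exp(-rT) = 0.9955101098
N(-d2) = 0.6283257412
Rho = -K*T*exp(-rT)*N(-d2) = -1.0200 * 1.5000 * 0.9955101098 * 0.6283257412 = -0.957022

Answer: Rho = -0.957022


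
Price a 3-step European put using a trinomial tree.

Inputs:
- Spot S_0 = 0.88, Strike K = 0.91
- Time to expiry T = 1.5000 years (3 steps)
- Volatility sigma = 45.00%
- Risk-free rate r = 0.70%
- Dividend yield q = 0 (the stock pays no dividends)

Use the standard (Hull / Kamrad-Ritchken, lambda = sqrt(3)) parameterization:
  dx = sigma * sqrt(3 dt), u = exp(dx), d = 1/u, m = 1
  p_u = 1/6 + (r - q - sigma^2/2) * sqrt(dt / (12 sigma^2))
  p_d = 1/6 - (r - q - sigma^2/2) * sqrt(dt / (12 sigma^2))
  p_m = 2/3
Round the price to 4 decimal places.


dt = T/N = 0.500000; dx = sigma*sqrt(3*dt) = 0.551135
u = exp(dx) = 1.735222; d = 1/u = 0.576295
p_u = 0.123914, p_m = 0.666667, p_d = 0.209419
Discount per step: exp(-r*dt) = 0.996506
Stock lattice S(k, j) with j the centered position index:
  k=0: S(0,+0) = 0.8800
  k=1: S(1,-1) = 0.5071; S(1,+0) = 0.8800; S(1,+1) = 1.5270
  k=2: S(2,-2) = 0.2923; S(2,-1) = 0.5071; S(2,+0) = 0.8800; S(2,+1) = 1.5270; S(2,+2) = 2.6497
  k=3: S(3,-3) = 0.1684; S(3,-2) = 0.2923; S(3,-1) = 0.5071; S(3,+0) = 0.8800; S(3,+1) = 1.5270; S(3,+2) = 2.6497; S(3,+3) = 4.5978
Terminal payoffs V(N, j) = max(K - S_T, 0):
  V(3,-3) = 0.741571; V(3,-2) = 0.617738; V(3,-1) = 0.402860; V(3,+0) = 0.030000; V(3,+1) = 0.000000; V(3,+2) = 0.000000; V(3,+3) = 0.000000
Backward induction: V(k, j) = exp(-r*dt) * [p_u * V(k+1, j+1) + p_m * V(k+1, j) + p_d * V(k+1, j-1)]
  V(2,-2) = exp(-r*dt) * [p_u*0.402860 + p_m*0.617738 + p_d*0.741571] = 0.614889
  V(2,-1) = exp(-r*dt) * [p_u*0.030000 + p_m*0.402860 + p_d*0.617738] = 0.400254
  V(2,+0) = exp(-r*dt) * [p_u*0.000000 + p_m*0.030000 + p_d*0.402860] = 0.104002
  V(2,+1) = exp(-r*dt) * [p_u*0.000000 + p_m*0.000000 + p_d*0.030000] = 0.006261
  V(2,+2) = exp(-r*dt) * [p_u*0.000000 + p_m*0.000000 + p_d*0.000000] = 0.000000
  V(1,-1) = exp(-r*dt) * [p_u*0.104002 + p_m*0.400254 + p_d*0.614889] = 0.407065
  V(1,+0) = exp(-r*dt) * [p_u*0.006261 + p_m*0.104002 + p_d*0.400254] = 0.153394
  V(1,+1) = exp(-r*dt) * [p_u*0.000000 + p_m*0.006261 + p_d*0.104002] = 0.025863
  V(0,+0) = exp(-r*dt) * [p_u*0.025863 + p_m*0.153394 + p_d*0.407065] = 0.190048

Answer: Price = V(0,0) = 0.1900


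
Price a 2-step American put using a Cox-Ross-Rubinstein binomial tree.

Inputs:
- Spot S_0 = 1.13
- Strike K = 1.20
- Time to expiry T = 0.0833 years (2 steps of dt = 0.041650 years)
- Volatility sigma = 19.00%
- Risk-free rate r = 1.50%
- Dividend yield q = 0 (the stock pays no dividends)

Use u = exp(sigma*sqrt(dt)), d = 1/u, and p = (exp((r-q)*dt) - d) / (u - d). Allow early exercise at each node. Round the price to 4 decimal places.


Answer: Price = V(0,0) = 0.0741

Derivation:
dt = T/N = 0.041650
u = exp(sigma*sqrt(dt)) = 1.039537; d = 1/u = 0.961966
p = (exp((r-q)*dt) - d) / (u - d) = 0.498364
Discount per step: exp(-r*dt) = 0.999375
Stock lattice S(k, i) with i counting down-moves:
  k=0: S(0,0) = 1.1300
  k=1: S(1,0) = 1.1747; S(1,1) = 1.0870
  k=2: S(2,0) = 1.2211; S(2,1) = 1.1300; S(2,2) = 1.0457
Terminal payoffs V(N, i) = max(K - S_T, 0):
  V(2,0) = 0.000000; V(2,1) = 0.070000; V(2,2) = 0.154321
Backward induction: V(k, i) = exp(-r*dt) * [p * V(k+1, i) + (1-p) * V(k+1, i+1)]; then take max(V_cont, immediate exercise) for American.
  V(1,0) = exp(-r*dt) * [p*0.000000 + (1-p)*0.070000] = 0.035093; exercise = 0.025323; V(1,0) = max -> 0.035093
  V(1,1) = exp(-r*dt) * [p*0.070000 + (1-p)*0.154321] = 0.112229; exercise = 0.112978; V(1,1) = max -> 0.112978
  V(0,0) = exp(-r*dt) * [p*0.035093 + (1-p)*0.112978] = 0.074116; exercise = 0.070000; V(0,0) = max -> 0.074116


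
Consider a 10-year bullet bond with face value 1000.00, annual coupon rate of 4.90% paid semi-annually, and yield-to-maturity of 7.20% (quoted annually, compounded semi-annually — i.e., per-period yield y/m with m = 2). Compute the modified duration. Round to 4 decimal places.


Coupon per period c = face * coupon_rate / m = 24.500000
Periods per year m = 2; per-period yield y/m = 0.036000
Number of cashflows N = 20
Cashflows (t years, CF_t, discount factor 1/(1+y/m)^(m*t), PV):
  t = 0.5000: CF_t = 24.500000, DF = 0.965251, PV = 23.648649
  t = 1.0000: CF_t = 24.500000, DF = 0.931709, PV = 22.826881
  t = 1.5000: CF_t = 24.500000, DF = 0.899333, PV = 22.033669
  t = 2.0000: CF_t = 24.500000, DF = 0.868082, PV = 21.268020
  t = 2.5000: CF_t = 24.500000, DF = 0.837917, PV = 20.528977
  t = 3.0000: CF_t = 24.500000, DF = 0.808801, PV = 19.815615
  t = 3.5000: CF_t = 24.500000, DF = 0.780696, PV = 19.127041
  t = 4.0000: CF_t = 24.500000, DF = 0.753567, PV = 18.462395
  t = 4.5000: CF_t = 24.500000, DF = 0.727381, PV = 17.820845
  t = 5.0000: CF_t = 24.500000, DF = 0.702106, PV = 17.201588
  t = 5.5000: CF_t = 24.500000, DF = 0.677708, PV = 16.603849
  t = 6.0000: CF_t = 24.500000, DF = 0.654158, PV = 16.026881
  t = 6.5000: CF_t = 24.500000, DF = 0.631427, PV = 15.469963
  t = 7.0000: CF_t = 24.500000, DF = 0.609486, PV = 14.932396
  t = 7.5000: CF_t = 24.500000, DF = 0.588307, PV = 14.413510
  t = 8.0000: CF_t = 24.500000, DF = 0.567863, PV = 13.912654
  t = 8.5000: CF_t = 24.500000, DF = 0.548131, PV = 13.429203
  t = 9.0000: CF_t = 24.500000, DF = 0.529084, PV = 12.962551
  t = 9.5000: CF_t = 24.500000, DF = 0.510699, PV = 12.512115
  t = 10.0000: CF_t = 1024.500000, DF = 0.492952, PV = 505.029625
Price P = sum_t PV_t = 838.026427
First compute Macaulay numerator sum_t t * PV_t:
  t * PV_t at t = 0.5000: 11.824324
  t * PV_t at t = 1.0000: 22.826881
  t * PV_t at t = 1.5000: 33.050503
  t * PV_t at t = 2.0000: 42.536040
  t * PV_t at t = 2.5000: 51.322442
  t * PV_t at t = 3.0000: 59.446844
  t * PV_t at t = 3.5000: 66.944645
  t * PV_t at t = 4.0000: 73.849580
  t * PV_t at t = 4.5000: 80.193801
  t * PV_t at t = 5.0000: 86.007938
  t * PV_t at t = 5.5000: 91.321169
  t * PV_t at t = 6.0000: 96.161288
  t * PV_t at t = 6.5000: 100.554757
  t * PV_t at t = 7.0000: 104.526774
  t * PV_t at t = 7.5000: 108.101325
  t * PV_t at t = 8.0000: 111.301235
  t * PV_t at t = 8.5000: 114.148226
  t * PV_t at t = 9.0000: 116.662961
  t * PV_t at t = 9.5000: 118.865094
  t * PV_t at t = 10.0000: 5050.296250
Macaulay duration D = 6539.942080 / 838.026427 = 7.803981
Modified duration = D / (1 + y/m) = 7.803981 / (1 + 0.036000) = 7.532800

Answer: Modified duration = 7.5328


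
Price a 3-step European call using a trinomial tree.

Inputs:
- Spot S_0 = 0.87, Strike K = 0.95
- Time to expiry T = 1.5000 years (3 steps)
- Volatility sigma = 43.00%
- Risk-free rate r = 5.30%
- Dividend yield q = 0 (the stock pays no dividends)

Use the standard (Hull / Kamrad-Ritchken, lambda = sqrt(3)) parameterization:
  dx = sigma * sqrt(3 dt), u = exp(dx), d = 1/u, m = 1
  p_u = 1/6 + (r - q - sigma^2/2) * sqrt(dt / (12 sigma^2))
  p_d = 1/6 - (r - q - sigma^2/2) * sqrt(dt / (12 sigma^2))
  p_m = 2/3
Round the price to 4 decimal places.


dt = T/N = 0.500000; dx = sigma*sqrt(3*dt) = 0.526640
u = exp(dx) = 1.693234; d = 1/u = 0.590586
p_u = 0.147939, p_m = 0.666667, p_d = 0.185394
Discount per step: exp(-r*dt) = 0.973848
Stock lattice S(k, j) with j the centered position index:
  k=0: S(0,+0) = 0.8700
  k=1: S(1,-1) = 0.5138; S(1,+0) = 0.8700; S(1,+1) = 1.4731
  k=2: S(2,-2) = 0.3034; S(2,-1) = 0.5138; S(2,+0) = 0.8700; S(2,+1) = 1.4731; S(2,+2) = 2.4943
  k=3: S(3,-3) = 0.1792; S(3,-2) = 0.3034; S(3,-1) = 0.5138; S(3,+0) = 0.8700; S(3,+1) = 1.4731; S(3,+2) = 2.4943; S(3,+3) = 4.2235
Terminal payoffs V(N, j) = max(S_T - K, 0):
  V(3,-3) = 0.000000; V(3,-2) = 0.000000; V(3,-1) = 0.000000; V(3,+0) = 0.000000; V(3,+1) = 0.523114; V(3,+2) = 1.544326; V(3,+3) = 3.273477
Backward induction: V(k, j) = exp(-r*dt) * [p_u * V(k+1, j+1) + p_m * V(k+1, j) + p_d * V(k+1, j-1)]
  V(2,-2) = exp(-r*dt) * [p_u*0.000000 + p_m*0.000000 + p_d*0.000000] = 0.000000
  V(2,-1) = exp(-r*dt) * [p_u*0.000000 + p_m*0.000000 + p_d*0.000000] = 0.000000
  V(2,+0) = exp(-r*dt) * [p_u*0.523114 + p_m*0.000000 + p_d*0.000000] = 0.075365
  V(2,+1) = exp(-r*dt) * [p_u*1.544326 + p_m*0.523114 + p_d*0.000000] = 0.562114
  V(2,+2) = exp(-r*dt) * [p_u*3.273477 + p_m*1.544326 + p_d*0.523114] = 1.568683
  V(1,-1) = exp(-r*dt) * [p_u*0.075365 + p_m*0.000000 + p_d*0.000000] = 0.010858
  V(1,+0) = exp(-r*dt) * [p_u*0.562114 + p_m*0.075365 + p_d*0.000000] = 0.129914
  V(1,+1) = exp(-r*dt) * [p_u*1.568683 + p_m*0.562114 + p_d*0.075365] = 0.604550
  V(0,+0) = exp(-r*dt) * [p_u*0.604550 + p_m*0.129914 + p_d*0.010858] = 0.173402

Answer: Price = V(0,0) = 0.1734


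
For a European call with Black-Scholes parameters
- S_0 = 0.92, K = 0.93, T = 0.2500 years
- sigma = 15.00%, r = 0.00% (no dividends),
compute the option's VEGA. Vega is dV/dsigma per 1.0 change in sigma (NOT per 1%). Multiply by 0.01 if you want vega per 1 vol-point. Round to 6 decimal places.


d1 = -0.1066455481; d2 = -0.1816455481
phi(d1) = 0.3966800789; exp(-qT) = 1.0000000000; exp(-rT) = 1.0000000000
Vega = S * exp(-qT) * phi(d1) * sqrt(T) = 0.9200 * 1.0000000000 * 0.3966800789 * 0.5000000000 = 0.182473

Answer: Vega = 0.182473


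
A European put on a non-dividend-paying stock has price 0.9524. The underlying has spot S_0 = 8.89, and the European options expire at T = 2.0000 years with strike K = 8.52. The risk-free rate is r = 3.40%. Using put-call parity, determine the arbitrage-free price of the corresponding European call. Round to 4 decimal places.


Answer: Call price = 1.8825

Derivation:
Put-call parity: C - P = S_0 * exp(-qT) - K * exp(-rT).
S_0 * exp(-qT) = 8.8900 * 1.00000000 = 8.89000000
K * exp(-rT) = 8.5200 * 0.93426047 = 7.95989923
C = P + S*exp(-qT) - K*exp(-rT)
C = 0.9524 + 8.89000000 - 7.95989923 = 1.8825


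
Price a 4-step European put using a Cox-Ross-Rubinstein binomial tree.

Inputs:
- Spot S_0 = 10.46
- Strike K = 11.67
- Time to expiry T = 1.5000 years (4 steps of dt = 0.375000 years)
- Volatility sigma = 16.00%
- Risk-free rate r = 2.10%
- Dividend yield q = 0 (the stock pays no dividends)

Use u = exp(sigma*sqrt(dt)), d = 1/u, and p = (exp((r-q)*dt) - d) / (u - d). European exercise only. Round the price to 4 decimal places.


dt = T/N = 0.375000
u = exp(sigma*sqrt(dt)) = 1.102940; d = 1/u = 0.906667
p = (exp((r-q)*dt) - d) / (u - d) = 0.515806
Discount per step: exp(-r*dt) = 0.992156
Stock lattice S(k, i) with i counting down-moves:
  k=0: S(0,0) = 10.4600
  k=1: S(1,0) = 11.5368; S(1,1) = 9.4837
  k=2: S(2,0) = 12.7244; S(2,1) = 10.4600; S(2,2) = 8.5986
  k=3: S(3,0) = 14.0342; S(3,1) = 11.5368; S(3,2) = 9.4837; S(3,3) = 7.7961
  k=4: S(4,0) = 15.4789; S(4,1) = 12.7244; S(4,2) = 10.4600; S(4,3) = 8.5986; S(4,4) = 7.0684
Terminal payoffs V(N, i) = max(K - S_T, 0):
  V(4,0) = 0.000000; V(4,1) = 0.000000; V(4,2) = 1.210000; V(4,3) = 3.071401; V(4,4) = 4.601558
Backward induction: V(k, i) = exp(-r*dt) * [p * V(k+1, i) + (1-p) * V(k+1, i+1)].
  V(3,0) = exp(-r*dt) * [p*0.000000 + (1-p)*0.000000] = 0.000000
  V(3,1) = exp(-r*dt) * [p*0.000000 + (1-p)*1.210000] = 0.581279
  V(3,2) = exp(-r*dt) * [p*1.210000 + (1-p)*3.071401] = 2.094719
  V(3,3) = exp(-r*dt) * [p*3.071401 + (1-p)*4.601558] = 3.782390
  V(2,0) = exp(-r*dt) * [p*0.000000 + (1-p)*0.581279] = 0.279244
  V(2,1) = exp(-r*dt) * [p*0.581279 + (1-p)*2.094719] = 1.303770
  V(2,2) = exp(-r*dt) * [p*2.094719 + (1-p)*3.782390] = 2.889038
  V(1,0) = exp(-r*dt) * [p*0.279244 + (1-p)*1.303770] = 0.769232
  V(1,1) = exp(-r*dt) * [p*1.303770 + (1-p)*2.889038] = 2.055100
  V(0,0) = exp(-r*dt) * [p*0.769232 + (1-p)*2.055100] = 1.380924

Answer: Price = V(0,0) = 1.3809


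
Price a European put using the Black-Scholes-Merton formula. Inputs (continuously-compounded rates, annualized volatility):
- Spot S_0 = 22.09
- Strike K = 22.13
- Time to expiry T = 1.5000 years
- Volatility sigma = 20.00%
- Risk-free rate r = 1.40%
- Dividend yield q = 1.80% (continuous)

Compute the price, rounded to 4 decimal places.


d1 = (ln(S/K) + (r - q + 0.5*sigma^2) * T) / (sigma * sqrt(T)) = 0.09059382
d2 = d1 - sigma * sqrt(T) = -0.15435515
exp(-rT) = 0.97921896; exp(-qT) = 0.97336124
P = K * exp(-rT) * N(-d2) - S_0 * exp(-qT) * N(-d1)
N(-d1) = 0.46390767; N(-d2) = 0.56133514
P = 22.1300 * 0.97921896 * 0.56133514 - 22.0900 * 0.97336124 * 0.46390767 = 2.1895

Answer: Price = 2.1895


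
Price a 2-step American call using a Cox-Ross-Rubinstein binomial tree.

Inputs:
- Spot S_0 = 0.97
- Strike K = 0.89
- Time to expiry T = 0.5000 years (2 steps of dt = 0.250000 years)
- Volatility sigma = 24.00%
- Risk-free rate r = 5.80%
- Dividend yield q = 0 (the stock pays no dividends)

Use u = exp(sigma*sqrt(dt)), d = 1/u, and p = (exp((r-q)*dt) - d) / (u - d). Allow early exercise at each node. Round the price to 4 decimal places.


dt = T/N = 0.250000
u = exp(sigma*sqrt(dt)) = 1.127497; d = 1/u = 0.886920
p = (exp((r-q)*dt) - d) / (u - d) = 0.530747
Discount per step: exp(-r*dt) = 0.985605
Stock lattice S(k, i) with i counting down-moves:
  k=0: S(0,0) = 0.9700
  k=1: S(1,0) = 1.0937; S(1,1) = 0.8603
  k=2: S(2,0) = 1.2331; S(2,1) = 0.9700; S(2,2) = 0.7630
Terminal payoffs V(N, i) = max(S_T - K, 0):
  V(2,0) = 0.343112; V(2,1) = 0.080000; V(2,2) = 0.000000
Backward induction: V(k, i) = exp(-r*dt) * [p * V(k+1, i) + (1-p) * V(k+1, i+1)]; then take max(V_cont, immediate exercise) for American.
  V(1,0) = exp(-r*dt) * [p*0.343112 + (1-p)*0.080000] = 0.216484; exercise = 0.203672; V(1,0) = max -> 0.216484
  V(1,1) = exp(-r*dt) * [p*0.080000 + (1-p)*0.000000] = 0.041849; exercise = 0.000000; V(1,1) = max -> 0.041849
  V(0,0) = exp(-r*dt) * [p*0.216484 + (1-p)*0.041849] = 0.132599; exercise = 0.080000; V(0,0) = max -> 0.132599

Answer: Price = V(0,0) = 0.1326


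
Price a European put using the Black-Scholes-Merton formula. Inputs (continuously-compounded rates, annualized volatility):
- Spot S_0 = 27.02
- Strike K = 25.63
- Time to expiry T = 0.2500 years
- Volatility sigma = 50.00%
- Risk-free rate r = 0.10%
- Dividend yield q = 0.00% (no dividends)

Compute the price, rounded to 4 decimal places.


d1 = (ln(S/K) + (r - q + 0.5*sigma^2) * T) / (sigma * sqrt(T)) = 0.33725517
d2 = d1 - sigma * sqrt(T) = 0.08725517
exp(-rT) = 0.99975003; exp(-qT) = 1.00000000
P = K * exp(-rT) * N(-d2) - S_0 * exp(-qT) * N(-d1)
N(-d1) = 0.36796228; N(-d2) = 0.46523434
P = 25.6300 * 0.99975003 * 0.46523434 - 27.0200 * 1.00000000 * 0.36796228 = 1.9786

Answer: Price = 1.9786


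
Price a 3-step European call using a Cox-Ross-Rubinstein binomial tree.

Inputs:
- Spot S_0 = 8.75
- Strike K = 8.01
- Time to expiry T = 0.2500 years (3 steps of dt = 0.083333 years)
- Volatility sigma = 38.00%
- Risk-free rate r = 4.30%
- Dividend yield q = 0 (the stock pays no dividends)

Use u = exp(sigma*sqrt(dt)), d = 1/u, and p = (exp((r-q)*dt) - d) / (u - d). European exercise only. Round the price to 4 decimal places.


Answer: Price = V(0,0) = 1.1160

Derivation:
dt = T/N = 0.083333
u = exp(sigma*sqrt(dt)) = 1.115939; d = 1/u = 0.896106
p = (exp((r-q)*dt) - d) / (u - d) = 0.488933
Discount per step: exp(-r*dt) = 0.996423
Stock lattice S(k, i) with i counting down-moves:
  k=0: S(0,0) = 8.7500
  k=1: S(1,0) = 9.7645; S(1,1) = 7.8409
  k=2: S(2,0) = 10.8966; S(2,1) = 8.7500; S(2,2) = 7.0263
  k=3: S(3,0) = 12.1599; S(3,1) = 9.7645; S(3,2) = 7.8409; S(3,3) = 6.2963
Terminal payoffs V(N, i) = max(S_T - K, 0):
  V(3,0) = 4.149896; V(3,1) = 1.754470; V(3,2) = 0.000000; V(3,3) = 0.000000
Backward induction: V(k, i) = exp(-r*dt) * [p * V(k+1, i) + (1-p) * V(k+1, i+1)].
  V(2,0) = exp(-r*dt) * [p*4.149896 + (1-p)*1.754470] = 2.915207
  V(2,1) = exp(-r*dt) * [p*1.754470 + (1-p)*0.000000] = 0.854749
  V(2,2) = exp(-r*dt) * [p*0.000000 + (1-p)*0.000000] = 0.000000
  V(1,0) = exp(-r*dt) * [p*2.915207 + (1-p)*0.854749] = 1.855514
  V(1,1) = exp(-r*dt) * [p*0.854749 + (1-p)*0.000000] = 0.416420
  V(0,0) = exp(-r*dt) * [p*1.855514 + (1-p)*0.416420] = 1.116034


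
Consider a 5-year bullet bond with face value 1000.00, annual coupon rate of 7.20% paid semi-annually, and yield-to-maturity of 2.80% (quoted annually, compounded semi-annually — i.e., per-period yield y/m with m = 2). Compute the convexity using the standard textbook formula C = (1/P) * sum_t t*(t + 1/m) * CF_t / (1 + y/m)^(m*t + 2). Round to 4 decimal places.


Answer: Convexity = 22.2048

Derivation:
Coupon per period c = face * coupon_rate / m = 36.000000
Periods per year m = 2; per-period yield y/m = 0.014000
Number of cashflows N = 10
Cashflows (t years, CF_t, discount factor 1/(1+y/m)^(m*t), PV):
  t = 0.5000: CF_t = 36.000000, DF = 0.986193, PV = 35.502959
  t = 1.0000: CF_t = 36.000000, DF = 0.972577, PV = 35.012780
  t = 1.5000: CF_t = 36.000000, DF = 0.959149, PV = 34.529369
  t = 2.0000: CF_t = 36.000000, DF = 0.945906, PV = 34.052632
  t = 2.5000: CF_t = 36.000000, DF = 0.932847, PV = 33.582477
  t = 3.0000: CF_t = 36.000000, DF = 0.919967, PV = 33.118814
  t = 3.5000: CF_t = 36.000000, DF = 0.907265, PV = 32.661552
  t = 4.0000: CF_t = 36.000000, DF = 0.894739, PV = 32.210603
  t = 4.5000: CF_t = 36.000000, DF = 0.882386, PV = 31.765881
  t = 5.0000: CF_t = 1036.000000, DF = 0.870203, PV = 901.530046
Price P = sum_t PV_t = 1203.967111
Convexity numerator sum_t t*(t + 1/m) * CF_t / (1+y/m)^(m*t + 2):
  t = 0.5000: term = 17.264684
  t = 1.0000: term = 51.078947
  t = 1.5000: term = 100.747431
  t = 2.0000: term = 165.594068
  t = 2.5000: term = 244.961639
  t = 3.0000: term = 338.211336
  t = 3.5000: term = 444.722335
  t = 4.0000: term = 563.891380
  t = 4.5000: term = 695.132372
  t = 5.0000: term = 24112.208439
Convexity = (1/P) * sum = 26733.812632 / 1203.967111 = 22.204770


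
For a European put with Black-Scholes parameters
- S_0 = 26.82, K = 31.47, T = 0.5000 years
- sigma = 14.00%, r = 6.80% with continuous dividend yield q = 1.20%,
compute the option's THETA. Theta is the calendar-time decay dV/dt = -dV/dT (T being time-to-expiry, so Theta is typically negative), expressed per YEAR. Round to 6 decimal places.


Answer: Theta = 1.145220

Derivation:
d1 = -1.2827607270; d2 = -1.3817556764
phi(d1) = 0.1752264617; exp(-qT) = 0.9940179641; exp(-rT) = 0.9665715046
Theta = -S*exp(-qT)*phi(d1)*sigma/(2*sqrt(T)) + r*K*exp(-rT)*N(-d2) - q*S*exp(-qT)*N(-d1)
N(-d1) = 0.9002120414; N(-d2) = 0.9164766337; sqrt(T) = 0.7071067812
Term 1 = -26.8200 * 0.9940179641 * 0.1752264617 * 0.1400 / (2 * 0.7071067812) = -0.4624510139
Term 2 = 0.0680 * 31.4700 * 0.9665715046 * 0.9164766337 = 1.8956625918
Term 3 = -0.0120 * 26.8200 * 0.9940179641 * 0.9002120414 = -0.2879911026
Theta = -0.4624510139 + (1.8956625918) + (-0.2879911026) = 1.145220


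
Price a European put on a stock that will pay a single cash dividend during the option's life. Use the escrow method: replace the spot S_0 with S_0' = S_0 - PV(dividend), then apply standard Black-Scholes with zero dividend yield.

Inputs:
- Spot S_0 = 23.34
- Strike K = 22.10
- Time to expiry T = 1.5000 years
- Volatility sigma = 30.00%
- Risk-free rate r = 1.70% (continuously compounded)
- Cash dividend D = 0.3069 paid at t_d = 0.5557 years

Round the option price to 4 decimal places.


PV(D) = D * exp(-r * t_d) = 0.3069 * 0.99059758 = 0.30401440
S_0' = S_0 - PV(D) = 23.3400 - 0.30401440 = 23.03598560
d1 = (ln(S_0'/K) + (r + sigma^2/2)*T) / (sigma*sqrt(T)) = 0.36600814
d2 = d1 - sigma*sqrt(T) = -0.00141533
exp(-rT) = 0.97482238
N(-d1) = 0.35717950; N(-d2) = 0.50056463
P = K * exp(-rT) * N(-d2) - S_0' * N(-d1) = 22.1000 * 0.97482238 * 0.50056463 - 23.03598560 * 0.35717950 = 2.5560

Answer: Price = 2.5560


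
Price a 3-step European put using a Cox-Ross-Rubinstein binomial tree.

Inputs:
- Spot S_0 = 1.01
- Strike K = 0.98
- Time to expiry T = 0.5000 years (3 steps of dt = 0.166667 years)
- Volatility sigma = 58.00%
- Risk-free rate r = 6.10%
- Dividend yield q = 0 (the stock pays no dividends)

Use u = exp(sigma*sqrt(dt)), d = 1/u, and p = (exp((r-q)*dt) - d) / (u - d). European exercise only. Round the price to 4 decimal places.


dt = T/N = 0.166667
u = exp(sigma*sqrt(dt)) = 1.267167; d = 1/u = 0.789162
p = (exp((r-q)*dt) - d) / (u - d) = 0.462456
Discount per step: exp(-r*dt) = 0.989885
Stock lattice S(k, i) with i counting down-moves:
  k=0: S(0,0) = 1.0100
  k=1: S(1,0) = 1.2798; S(1,1) = 0.7971
  k=2: S(2,0) = 1.6218; S(2,1) = 1.0100; S(2,2) = 0.6290
  k=3: S(3,0) = 2.0551; S(3,1) = 1.2798; S(3,2) = 0.7971; S(3,3) = 0.4964
Terminal payoffs V(N, i) = max(K - S_T, 0):
  V(3,0) = 0.000000; V(3,1) = 0.000000; V(3,2) = 0.182947; V(3,3) = 0.483614
Backward induction: V(k, i) = exp(-r*dt) * [p * V(k+1, i) + (1-p) * V(k+1, i+1)].
  V(2,0) = exp(-r*dt) * [p*0.000000 + (1-p)*0.000000] = 0.000000
  V(2,1) = exp(-r*dt) * [p*0.000000 + (1-p)*0.182947] = 0.097347
  V(2,2) = exp(-r*dt) * [p*0.182947 + (1-p)*0.483614] = 0.341083
  V(1,0) = exp(-r*dt) * [p*0.000000 + (1-p)*0.097347] = 0.051799
  V(1,1) = exp(-r*dt) * [p*0.097347 + (1-p)*0.341083] = 0.226056
  V(0,0) = exp(-r*dt) * [p*0.051799 + (1-p)*0.226056] = 0.143998

Answer: Price = V(0,0) = 0.1440
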